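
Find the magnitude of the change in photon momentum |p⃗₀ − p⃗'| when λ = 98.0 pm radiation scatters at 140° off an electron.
1.2441e-23 kg·m/s

Photon momentum magnitude is p = h/λ.

Initial momentum:
p₀ = h/λ = 6.6261e-34/9.8000e-11 = 6.7613e-24 kg·m/s

After scattering:
λ' = λ + Δλ = 98.0 + 4.2850 = 102.2850 pm
p' = h/λ' = 6.6261e-34/1.0228e-10 = 6.4780e-24 kg·m/s

Momentum is a vector; the scattered photon's direction makes angle θ = 140° with the incident direction. The magnitude of the vector change Δp⃗ = p⃗₀ − p⃗' is found from the law of cosines:
|Δp⃗|² = p₀² + p'² − 2p₀p'cos θ
|Δp⃗|² = (6.7613e-24)² + (6.4780e-24)² − 2·6.7613e-24·6.4780e-24·cos(140°)
|Δp⃗| = 1.2441e-23 kg·m/s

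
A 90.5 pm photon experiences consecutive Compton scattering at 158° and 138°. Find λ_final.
99.4054 pm

Apply Compton shift twice:

First scattering at θ₁ = 158°:
Δλ₁ = λ_C(1 - cos(158°))
Δλ₁ = 2.4263 × 1.9272
Δλ₁ = 4.6759 pm

After first scattering:
λ₁ = 90.5 + 4.6759 = 95.1759 pm

Second scattering at θ₂ = 138°:
Δλ₂ = λ_C(1 - cos(138°))
Δλ₂ = 2.4263 × 1.7431
Δλ₂ = 4.2294 pm

Final wavelength:
λ₂ = 95.1759 + 4.2294 = 99.4054 pm

Total shift: Δλ_total = 4.6759 + 4.2294 = 8.9054 pm

(Intermediate values are shown rounded; full precision is carried through to the final answer.)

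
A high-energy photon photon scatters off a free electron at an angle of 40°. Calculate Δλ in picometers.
0.5676 pm

Using the Compton scattering formula:
Δλ = λ_C(1 - cos θ)

where λ_C = h/(m_e·c) ≈ 2.4263 pm is the Compton wavelength of an electron.

For θ = 40°:
cos(40°) = 0.7660
1 - cos(40°) = 0.2340

Δλ = 2.4263 × 0.2340
Δλ = 0.5676 pm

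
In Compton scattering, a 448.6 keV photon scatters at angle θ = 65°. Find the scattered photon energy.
297.7019 keV

First convert energy to wavelength:
λ = hc/E, with hc ≈ 1239.842 keV·pm (i.e. 1239.842 eV·nm)

For E = 448.6 keV = 448600 eV:
λ = 1239.842 keV·pm / 448.6 keV
λ = 2.7638 pm

Calculate the Compton shift:
Δλ = λ_C(1 - cos(65°)) = 2.4263 × 0.5774
Δλ = 1.4009 pm

Final wavelength:
λ' = 2.7638 + 1.4009 = 4.1647 pm

Final energy:
E' = hc/λ' = 1239.842 / 4.1647 = 297.7019 keV

(Intermediate values are shown rounded; full precision is carried through to the final answer.)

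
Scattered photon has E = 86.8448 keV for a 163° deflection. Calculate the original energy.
130.0999 keV

Convert final energy to wavelength (hc ≈ 1239.842 keV·pm):
λ' = hc/E' = 1239.842 / 86.8448 = 14.2765 pm

Calculate the Compton shift:
Δλ = λ_C(1 - cos(163°))
Δλ = 2.4263 × (1 - cos(163°))
Δλ = 4.7466 pm

Initial wavelength:
λ = λ' - Δλ = 14.2765 - 4.7466 = 9.5299 pm

Initial energy:
E = hc/λ = 1239.842 / 9.5299 = 130.0999 keV

(Intermediate values are shown rounded; full precision is carried through to the final answer.)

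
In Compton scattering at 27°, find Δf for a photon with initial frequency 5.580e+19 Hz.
2.618e+18 Hz (decrease)

Convert frequency to wavelength (c = 299792458 m/s):
λ₀ = c/f₀ = 299792458/5.580e+19 = 5.3726247e-12 m = 5.3726 pm

Calculate Compton shift:
Δλ = λ_C(1 - cos(27°)) = 0.2645 pm

Final wavelength:
λ' = λ₀ + Δλ = 5.3726 + 0.2645 = 5.6371 pm

Final frequency:
f' = c/λ' = 299792458/5.6370767e-12 = 5.3182257e+19 Hz

Frequency shift (decrease):
Δf = f₀ - f' = 5.580e+19 - 5.3182257e+19 = 2.618e+18 Hz

(Intermediate values are shown rounded; full precision is carried through to the final answer.)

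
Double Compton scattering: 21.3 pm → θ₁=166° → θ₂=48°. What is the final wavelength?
26.8833 pm

Apply Compton shift twice:

First scattering at θ₁ = 166°:
Δλ₁ = λ_C(1 - cos(166°))
Δλ₁ = 2.4263 × 1.9703
Δλ₁ = 4.7805 pm

After first scattering:
λ₁ = 21.3 + 4.7805 = 26.0805 pm

Second scattering at θ₂ = 48°:
Δλ₂ = λ_C(1 - cos(48°))
Δλ₂ = 2.4263 × 0.3309
Δλ₂ = 0.8028 pm

Final wavelength:
λ₂ = 26.0805 + 0.8028 = 26.8833 pm

Total shift: Δλ_total = 4.7805 + 0.8028 = 5.5833 pm

(Intermediate values are shown rounded; full precision is carried through to the final answer.)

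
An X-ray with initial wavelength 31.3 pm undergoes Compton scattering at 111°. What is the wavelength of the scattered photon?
34.5958 pm

Using the Compton scattering formula:
λ' = λ + Δλ = λ + λ_C(1 - cos θ)

Given:
- Initial wavelength λ = 31.3 pm
- Scattering angle θ = 111°
- Compton wavelength λ_C ≈ 2.4263 pm

Calculate the shift:
Δλ = 2.4263 × (1 - cos(111°))
Δλ = 2.4263 × 1.3584
Δλ = 3.2958 pm

Final wavelength:
λ' = 31.3 + 3.2958 = 34.5958 pm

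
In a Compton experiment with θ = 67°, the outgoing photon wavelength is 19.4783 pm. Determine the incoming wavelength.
18.0000 pm

From λ' = λ + Δλ, we have λ = λ' - Δλ

First calculate the Compton shift:
Δλ = λ_C(1 - cos θ)
Δλ = 2.4263 × (1 - cos(67°))
Δλ = 2.4263 × 0.6093
Δλ = 1.4783 pm

Initial wavelength:
λ = λ' - Δλ
λ = 19.4783 - 1.4783
λ = 18.0000 pm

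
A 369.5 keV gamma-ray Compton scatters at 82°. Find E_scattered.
227.7408 keV

First convert energy to wavelength:
λ = hc/E, with hc ≈ 1239.842 keV·pm (i.e. 1239.842 eV·nm)

For E = 369.5 keV = 369500 eV:
λ = 1239.842 keV·pm / 369.5 keV
λ = 3.3555 pm

Calculate the Compton shift:
Δλ = λ_C(1 - cos(82°)) = 2.4263 × 0.8608
Δλ = 2.0886 pm

Final wavelength:
λ' = 3.3555 + 2.0886 = 5.4441 pm

Final energy:
E' = hc/λ' = 1239.842 / 5.4441 = 227.7408 keV

(Intermediate values are shown rounded; full precision is carried through to the final answer.)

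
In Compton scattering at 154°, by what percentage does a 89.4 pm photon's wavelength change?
5.1533%

Calculate the Compton shift:
Δλ = λ_C(1 - cos(154°))
Δλ = 2.4263 × (1 - cos(154°))
Δλ = 2.4263 × 1.8988
Δλ = 4.6071 pm

Percentage change:
(Δλ/λ₀) × 100 = (4.6071/89.4) × 100
= 5.1533%

(Intermediate values are shown rounded; full precision is carried through to the final answer.)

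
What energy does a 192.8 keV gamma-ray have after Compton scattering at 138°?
116.3065 keV

First convert energy to wavelength:
λ = hc/E, with hc ≈ 1239.842 keV·pm (i.e. 1239.842 eV·nm)

For E = 192.8 keV = 192800 eV:
λ = 1239.842 keV·pm / 192.8 keV
λ = 6.4307 pm

Calculate the Compton shift:
Δλ = λ_C(1 - cos(138°)) = 2.4263 × 1.7431
Δλ = 4.2294 pm

Final wavelength:
λ' = 6.4307 + 4.2294 = 10.6601 pm

Final energy:
E' = hc/λ' = 1239.842 / 10.6601 = 116.3065 keV

(Intermediate values are shown rounded; full precision is carried through to the final answer.)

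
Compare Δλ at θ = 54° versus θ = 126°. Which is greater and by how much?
126° produces the larger shift by a factor of 3.852

Calculate both shifts using Δλ = λ_C(1 - cos θ):

For θ₁ = 54°:
Δλ₁ = 2.4263 × (1 - cos(54°))
Δλ₁ = 2.4263 × 0.4122
Δλ₁ = 1.0002 pm

For θ₂ = 126°:
Δλ₂ = 2.4263 × (1 - cos(126°))
Δλ₂ = 2.4263 × 1.5878
Δλ₂ = 3.8525 pm

The 126° angle produces the larger shift.
Ratio: 3.8525/1.0002 = 3.852

(Intermediate values are shown rounded; full precision is carried through to the final answer.)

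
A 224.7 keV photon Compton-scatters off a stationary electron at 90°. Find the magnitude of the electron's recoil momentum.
1.4621e-22 kg·m/s

The electron is initially at rest, so by conservation of momentum:
p⃗_e = p⃗₀ − p⃗'  (incident photon momentum minus scattered photon momentum)

Photon momentum magnitudes (p = h/λ = E/c):
λ₀ = hc/E₀ = 5.5178 pm → p₀ = h/λ₀ = 1.2009e-22 kg·m/s
Δλ = λ_C(1 − cos 90°) = 2.4263 pm
λ' = 7.9441 pm → p' = h/λ' = 8.3409e-23 kg·m/s

The scattered photon makes angle θ = 90° with the incident direction, so by the law of cosines:
|p⃗_e|² = p₀² + p'² − 2p₀p'cos θ
|p⃗_e|² = (1.2009e-22)² + (8.3409e-23)² − 2·1.2009e-22·8.3409e-23·cos(90°)
|p⃗_e| = 1.4621e-22 kg·m/s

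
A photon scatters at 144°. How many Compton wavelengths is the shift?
1.8090 λ_C

The Compton shift formula is:
Δλ = λ_C(1 - cos θ)

Dividing both sides by λ_C:
Δλ/λ_C = 1 - cos θ

For θ = 144°:
Δλ/λ_C = 1 - cos(144°)
Δλ/λ_C = 1 - -0.8090
Δλ/λ_C = 1.8090

This means the shift is 1.8090 × λ_C = 4.3892 pm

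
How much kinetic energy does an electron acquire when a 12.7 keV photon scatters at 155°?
0.5745 keV

By energy conservation: K_e = E_initial - E_final

First find the scattered photon energy:
Initial wavelength: λ = hc/E = 97.6254 pm
Compton shift: Δλ = λ_C(1 - cos(155°)) = 4.6253 pm
Final wavelength: λ' = 97.6254 + 4.6253 = 102.2506 pm
Final photon energy: E' = hc/λ' = 12.1255 keV

Electron kinetic energy:
K_e = E - E' = 12.7000 - 12.1255 = 0.5745 keV

(Intermediate values are shown rounded; full precision is carried through to the final answer.)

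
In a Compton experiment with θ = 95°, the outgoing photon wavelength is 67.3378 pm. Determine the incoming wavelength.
64.7000 pm

From λ' = λ + Δλ, we have λ = λ' - Δλ

First calculate the Compton shift:
Δλ = λ_C(1 - cos θ)
Δλ = 2.4263 × (1 - cos(95°))
Δλ = 2.4263 × 1.0872
Δλ = 2.6378 pm

Initial wavelength:
λ = λ' - Δλ
λ = 67.3378 - 2.6378
λ = 64.7000 pm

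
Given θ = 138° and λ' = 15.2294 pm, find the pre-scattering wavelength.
11.0000 pm

From λ' = λ + Δλ, we have λ = λ' - Δλ

First calculate the Compton shift:
Δλ = λ_C(1 - cos θ)
Δλ = 2.4263 × (1 - cos(138°))
Δλ = 2.4263 × 1.7431
Δλ = 4.2294 pm

Initial wavelength:
λ = λ' - Δλ
λ = 15.2294 - 4.2294
λ = 11.0000 pm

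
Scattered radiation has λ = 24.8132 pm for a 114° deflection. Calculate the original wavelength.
21.4000 pm

From λ' = λ + Δλ, we have λ = λ' - Δλ

First calculate the Compton shift:
Δλ = λ_C(1 - cos θ)
Δλ = 2.4263 × (1 - cos(114°))
Δλ = 2.4263 × 1.4067
Δλ = 3.4132 pm

Initial wavelength:
λ = λ' - Δλ
λ = 24.8132 - 3.4132
λ = 21.4000 pm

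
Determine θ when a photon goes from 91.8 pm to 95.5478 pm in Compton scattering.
123.00°

First find the wavelength shift:
Δλ = λ' - λ = 95.5478 - 91.8 = 3.7478 pm

Using Δλ = λ_C(1 - cos θ), with λ_C = h/(m_e·c) ≈ 2.42631024 pm:
cos θ = 1 - Δλ/λ_C
cos θ = 1 - 3.7478/2.42631024
cos θ = -0.544650

θ = arccos(-0.544650)
θ = 123.00°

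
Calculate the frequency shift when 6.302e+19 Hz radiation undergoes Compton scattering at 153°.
3.094e+19 Hz (decrease)

Convert frequency to wavelength (c = 299792458 m/s):
λ₀ = c/f₀ = 299792458/6.302e+19 = 4.7571003e-12 m = 4.7571 pm

Calculate Compton shift:
Δλ = λ_C(1 - cos(153°)) = 4.5882 pm

Final wavelength:
λ' = λ₀ + Δλ = 4.7571 + 4.5882 = 9.3453 pm

Final frequency:
f' = c/λ' = 299792458/9.3452687e-12 = 3.2079597e+19 Hz

Frequency shift (decrease):
Δf = f₀ - f' = 6.302e+19 - 3.2079597e+19 = 3.094e+19 Hz

(Intermediate values are shown rounded; full precision is carried through to the final answer.)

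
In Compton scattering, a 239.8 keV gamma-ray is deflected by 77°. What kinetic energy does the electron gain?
63.9565 keV

By energy conservation: K_e = E_initial - E_final

First find the scattered photon energy:
Initial wavelength: λ = hc/E = 5.1703 pm
Compton shift: Δλ = λ_C(1 - cos(77°)) = 1.8805 pm
Final wavelength: λ' = 5.1703 + 1.8805 = 7.0508 pm
Final photon energy: E' = hc/λ' = 175.8435 keV

Electron kinetic energy:
K_e = E - E' = 239.8000 - 175.8435 = 63.9565 keV

(Intermediate values are shown rounded; full precision is carried through to the final answer.)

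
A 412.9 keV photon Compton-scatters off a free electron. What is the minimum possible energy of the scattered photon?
157.8334 keV (at θ = 180°)

The scattered photon has minimum energy when its wavelength is maximum, i.e., when the Compton shift Δλ = λ_C(1 − cos θ) is maximum. This occurs at θ = 180° (backscattering), giving Δλ_max = 2λ_C = 4.8526 pm.

Initial wavelength: λ₀ = hc/E₀ = 3.0028 pm
Maximum final wavelength: λ'_max = λ₀ + 2λ_C = 3.0028 + 4.8526 = 7.8554 pm
Minimum final energy: E'_min = hc/λ'_max = 157.8334 keV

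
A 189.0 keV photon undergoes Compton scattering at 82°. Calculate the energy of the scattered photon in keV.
143.3568 keV

First convert energy to wavelength:
λ = hc/E, with hc ≈ 1239.842 keV·pm (i.e. 1239.842 eV·nm)

For E = 189.0 keV = 189000 eV:
λ = 1239.842 keV·pm / 189.0 keV
λ = 6.5600 pm

Calculate the Compton shift:
Δλ = λ_C(1 - cos(82°)) = 2.4263 × 0.8608
Δλ = 2.0886 pm

Final wavelength:
λ' = 6.5600 + 2.0886 = 8.6486 pm

Final energy:
E' = hc/λ' = 1239.842 / 8.6486 = 143.3568 keV

(Intermediate values are shown rounded; full precision is carried through to the final answer.)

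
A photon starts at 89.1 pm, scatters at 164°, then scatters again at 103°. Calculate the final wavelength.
96.8307 pm

Apply Compton shift twice:

First scattering at θ₁ = 164°:
Δλ₁ = λ_C(1 - cos(164°))
Δλ₁ = 2.4263 × 1.9613
Δλ₁ = 4.7586 pm

After first scattering:
λ₁ = 89.1 + 4.7586 = 93.8586 pm

Second scattering at θ₂ = 103°:
Δλ₂ = λ_C(1 - cos(103°))
Δλ₂ = 2.4263 × 1.2250
Δλ₂ = 2.9721 pm

Final wavelength:
λ₂ = 93.8586 + 2.9721 = 96.8307 pm

Total shift: Δλ_total = 4.7586 + 2.9721 = 7.7307 pm

(Intermediate values are shown rounded; full precision is carried through to the final answer.)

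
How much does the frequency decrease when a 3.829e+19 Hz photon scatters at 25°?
1.080e+18 Hz (decrease)

Convert frequency to wavelength (c = 299792458 m/s):
λ₀ = c/f₀ = 299792458/3.829e+19 = 7.8295236e-12 m = 7.8295 pm

Calculate Compton shift:
Δλ = λ_C(1 - cos(25°)) = 0.2273 pm

Final wavelength:
λ' = λ₀ + Δλ = 7.8295 + 0.2273 = 8.0568 pm

Final frequency:
f' = c/λ' = 299792458/8.0568500e-12 = 3.7209636e+19 Hz

Frequency shift (decrease):
Δf = f₀ - f' = 3.829e+19 - 3.7209636e+19 = 1.080e+18 Hz

(Intermediate values are shown rounded; full precision is carried through to the final answer.)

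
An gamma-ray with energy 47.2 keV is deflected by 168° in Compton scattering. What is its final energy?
39.9081 keV

First convert energy to wavelength:
λ = hc/E, with hc ≈ 1239.842 keV·pm (i.e. 1239.842 eV·nm)

For E = 47.2 keV = 47200 eV:
λ = 1239.842 keV·pm / 47.2 keV
λ = 26.2678 pm

Calculate the Compton shift:
Δλ = λ_C(1 - cos(168°)) = 2.4263 × 1.9781
Δλ = 4.7996 pm

Final wavelength:
λ' = 26.2678 + 4.7996 = 31.0674 pm

Final energy:
E' = hc/λ' = 1239.842 / 31.0674 = 39.9081 keV

(Intermediate values are shown rounded; full precision is carried through to the final answer.)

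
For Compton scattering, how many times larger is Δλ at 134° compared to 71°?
134° produces the larger shift by a factor of 2.513

Calculate both shifts using Δλ = λ_C(1 - cos θ):

For θ₁ = 71°:
Δλ₁ = 2.4263 × (1 - cos(71°))
Δλ₁ = 2.4263 × 0.6744
Δλ₁ = 1.6364 pm

For θ₂ = 134°:
Δλ₂ = 2.4263 × (1 - cos(134°))
Δλ₂ = 2.4263 × 1.6947
Δλ₂ = 4.1118 pm

The 134° angle produces the larger shift.
Ratio: 4.1118/1.6364 = 2.513

(Intermediate values are shown rounded; full precision is carried through to the final answer.)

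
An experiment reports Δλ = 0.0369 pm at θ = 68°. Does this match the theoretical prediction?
No, inconsistent

Calculate the expected shift for θ = 68°:

Δλ_expected = λ_C(1 - cos(68°))
Δλ_expected = 2.4263 × (1 - cos(68°))
Δλ_expected = 2.4263 × 0.6254
Δλ_expected = 1.5174 pm

Given shift: 0.0369 pm
Expected shift: 1.5174 pm
Difference: 1.4805 pm

The values do not match. The given shift corresponds to θ ≈ 10.0°, not 68°.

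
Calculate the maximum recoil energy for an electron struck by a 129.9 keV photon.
43.7832 keV

Maximum energy transfer occurs at θ = 180° (backscattering).

Initial photon: E₀ = 129.9 keV → λ₀ = 9.5446 pm

Maximum Compton shift (at 180°):
Δλ_max = 2λ_C = 2 × 2.4263 = 4.8526 pm

Final wavelength:
λ' = 9.5446 + 4.8526 = 14.3972 pm

Minimum photon energy (maximum energy to electron):
E'_min = hc/λ' = 86.1168 keV

Maximum electron kinetic energy:
K_max = E₀ - E'_min = 129.9000 - 86.1168 = 43.7832 keV

(Intermediate values are shown rounded; full precision is carried through to the final answer.)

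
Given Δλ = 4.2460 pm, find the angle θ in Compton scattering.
138.59°

From the Compton formula Δλ = λ_C(1 - cos θ), we can solve for θ:

cos θ = 1 - Δλ/λ_C

Given:
- Δλ = 4.2460 pm
- λ_C = h/(m_e·c) ≈ 2.42631024 pm

cos θ = 1 - 4.2460/2.42631024
cos θ = 1 - 1.749982
cos θ = -0.749982

θ = arccos(-0.749982)
θ = 138.59°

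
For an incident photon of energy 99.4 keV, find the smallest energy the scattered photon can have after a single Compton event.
71.5601 keV (at θ = 180°)

The scattered photon has minimum energy when its wavelength is maximum, i.e., when the Compton shift Δλ = λ_C(1 − cos θ) is maximum. This occurs at θ = 180° (backscattering), giving Δλ_max = 2λ_C = 4.8526 pm.

Initial wavelength: λ₀ = hc/E₀ = 12.4733 pm
Maximum final wavelength: λ'_max = λ₀ + 2λ_C = 12.4733 + 4.8526 = 17.3259 pm
Minimum final energy: E'_min = hc/λ'_max = 71.5601 keV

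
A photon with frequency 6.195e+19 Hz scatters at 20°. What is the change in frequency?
1.818e+18 Hz (decrease)

Convert frequency to wavelength (c = 299792458 m/s):
λ₀ = c/f₀ = 299792458/6.195e+19 = 4.8392649e-12 m = 4.8393 pm

Calculate Compton shift:
Δλ = λ_C(1 - cos(20°)) = 0.1463 pm

Final wavelength:
λ' = λ₀ + Δλ = 4.8393 + 0.1463 = 4.9856 pm

Final frequency:
f' = c/λ' = 299792458/4.9855893e-12 = 6.0131800e+19 Hz

Frequency shift (decrease):
Δf = f₀ - f' = 6.195e+19 - 6.0131800e+19 = 1.818e+18 Hz

(Intermediate values are shown rounded; full precision is carried through to the final answer.)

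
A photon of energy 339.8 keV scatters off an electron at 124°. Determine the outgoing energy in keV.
166.8287 keV

First convert energy to wavelength:
λ = hc/E, with hc ≈ 1239.842 keV·pm (i.e. 1239.842 eV·nm)

For E = 339.8 keV = 339800 eV:
λ = 1239.842 keV·pm / 339.8 keV
λ = 3.6487 pm

Calculate the Compton shift:
Δλ = λ_C(1 - cos(124°)) = 2.4263 × 1.5592
Δλ = 3.7831 pm

Final wavelength:
λ' = 3.6487 + 3.7831 = 7.4318 pm

Final energy:
E' = hc/λ' = 1239.842 / 7.4318 = 166.8287 keV

(Intermediate values are shown rounded; full precision is carried through to the final answer.)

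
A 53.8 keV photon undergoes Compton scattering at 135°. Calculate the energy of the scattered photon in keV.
45.6036 keV

First convert energy to wavelength:
λ = hc/E, with hc ≈ 1239.842 keV·pm (i.e. 1239.842 eV·nm)

For E = 53.8 keV = 53800 eV:
λ = 1239.842 keV·pm / 53.8 keV
λ = 23.0454 pm

Calculate the Compton shift:
Δλ = λ_C(1 - cos(135°)) = 2.4263 × 1.7071
Δλ = 4.1420 pm

Final wavelength:
λ' = 23.0454 + 4.1420 = 27.1874 pm

Final energy:
E' = hc/λ' = 1239.842 / 27.1874 = 45.6036 keV

(Intermediate values are shown rounded; full precision is carried through to the final answer.)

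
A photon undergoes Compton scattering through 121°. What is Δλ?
3.6760 pm

Using the Compton scattering formula:
Δλ = λ_C(1 - cos θ)

where λ_C = h/(m_e·c) ≈ 2.4263 pm is the Compton wavelength of an electron.

For θ = 121°:
cos(121°) = -0.5150
1 - cos(121°) = 1.5150

Δλ = 2.4263 × 1.5150
Δλ = 3.6760 pm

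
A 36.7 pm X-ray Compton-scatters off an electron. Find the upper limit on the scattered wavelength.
41.5526 pm (at θ = 180°)

The Compton shift is Δλ = λ_C(1 − cos θ).

Since cos θ ranges from −1 to 1, the factor (1 − cos θ) ranges from 0 to 2; the maximum shift occurs at θ = 180° (backscattering):
Δλ_max = 2λ_C = 2 × 2.4263 pm = 4.8526 pm

Maximum scattered wavelength:
λ'_max = λ₀ + Δλ_max = 36.7 + 4.8526 = 41.5526 pm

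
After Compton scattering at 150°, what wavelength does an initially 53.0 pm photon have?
57.5276 pm

Using the Compton formula: λ' = λ + λ_C(1 − cos θ)

For θ = 150°, cos θ = -√3/2 (exact) ≈ -0.8660, so:
1 − cos 150° = 1 − (-√3/2) ≈ 1.8660

Δλ = λ_C × 1.8660 = 2.4263 × 1.8660 = 4.5276 pm

λ' = 53.0 + 4.5276 = 57.5276 pm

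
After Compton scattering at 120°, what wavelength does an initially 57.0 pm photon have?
60.6395 pm

Using the Compton formula: λ' = λ + λ_C(1 − cos θ)

For θ = 120°, cos θ = -1/2 (exact) = -0.5000, so:
1 − cos 120° = 1 − (-1/2) = 1.5000

Δλ = λ_C × 1.5000 = 2.4263 × 1.5000 = 3.6395 pm

λ' = 57.0 + 3.6395 = 60.6395 pm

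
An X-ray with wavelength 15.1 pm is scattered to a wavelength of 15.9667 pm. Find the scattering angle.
50.00°

First find the wavelength shift:
Δλ = λ' - λ = 15.9667 - 15.1 = 0.8667 pm

Using Δλ = λ_C(1 - cos θ), with λ_C = h/(m_e·c) ≈ 2.42631024 pm:
cos θ = 1 - Δλ/λ_C
cos θ = 1 - 0.8667/2.42631024
cos θ = 0.642791

θ = arccos(0.642791)
θ = 50.00°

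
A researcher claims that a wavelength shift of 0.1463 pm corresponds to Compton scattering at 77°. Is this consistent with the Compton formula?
No, inconsistent

Calculate the expected shift for θ = 77°:

Δλ_expected = λ_C(1 - cos(77°))
Δλ_expected = 2.4263 × (1 - cos(77°))
Δλ_expected = 2.4263 × 0.7750
Δλ_expected = 1.8805 pm

Given shift: 0.1463 pm
Expected shift: 1.8805 pm
Difference: 1.7342 pm

The values do not match. The given shift corresponds to θ ≈ 20.0°, not 77°.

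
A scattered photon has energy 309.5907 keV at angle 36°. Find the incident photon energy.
350.1000 keV

Convert final energy to wavelength (hc ≈ 1239.842 keV·pm):
λ' = hc/E' = 1239.842 / 309.5907 = 4.0048 pm

Calculate the Compton shift:
Δλ = λ_C(1 - cos(36°))
Δλ = 2.4263 × (1 - cos(36°))
Δλ = 0.4634 pm

Initial wavelength:
λ = λ' - Δλ = 4.0048 - 0.4634 = 3.5414 pm

Initial energy:
E = hc/λ = 1239.842 / 3.5414 = 350.1000 keV

(Intermediate values are shown rounded; full precision is carried through to the final answer.)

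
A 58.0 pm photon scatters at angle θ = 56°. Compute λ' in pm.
59.0695 pm

Using the Compton scattering formula:
λ' = λ + Δλ = λ + λ_C(1 - cos θ)

Given:
- Initial wavelength λ = 58.0 pm
- Scattering angle θ = 56°
- Compton wavelength λ_C ≈ 2.4263 pm

Calculate the shift:
Δλ = 2.4263 × (1 - cos(56°))
Δλ = 2.4263 × 0.4408
Δλ = 1.0695 pm

Final wavelength:
λ' = 58.0 + 1.0695 = 59.0695 pm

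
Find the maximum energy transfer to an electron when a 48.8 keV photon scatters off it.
7.8260 keV

Maximum energy transfer occurs at θ = 180° (backscattering).

Initial photon: E₀ = 48.8 keV → λ₀ = 25.4066 pm

Maximum Compton shift (at 180°):
Δλ_max = 2λ_C = 2 × 2.4263 = 4.8526 pm

Final wavelength:
λ' = 25.4066 + 4.8526 = 30.2592 pm

Minimum photon energy (maximum energy to electron):
E'_min = hc/λ' = 40.9740 keV

Maximum electron kinetic energy:
K_max = E₀ - E'_min = 48.8000 - 40.9740 = 7.8260 keV

(Intermediate values are shown rounded; full precision is carried through to the final answer.)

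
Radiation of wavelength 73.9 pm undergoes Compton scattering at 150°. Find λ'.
78.4276 pm

Using the Compton formula: λ' = λ + λ_C(1 − cos θ)

For θ = 150°, cos θ = -√3/2 (exact) ≈ -0.8660, so:
1 − cos 150° = 1 − (-√3/2) ≈ 1.8660

Δλ = λ_C × 1.8660 = 2.4263 × 1.8660 = 4.5276 pm

λ' = 73.9 + 4.5276 = 78.4276 pm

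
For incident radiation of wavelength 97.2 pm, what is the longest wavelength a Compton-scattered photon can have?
102.0526 pm (at θ = 180°)

The Compton shift is Δλ = λ_C(1 − cos θ).

Since cos θ ranges from −1 to 1, the factor (1 − cos θ) ranges from 0 to 2; the maximum shift occurs at θ = 180° (backscattering):
Δλ_max = 2λ_C = 2 × 2.4263 pm = 4.8526 pm

Maximum scattered wavelength:
λ'_max = λ₀ + Δλ_max = 97.2 + 4.8526 = 102.0526 pm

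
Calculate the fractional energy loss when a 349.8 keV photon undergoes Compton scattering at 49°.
0.1906 (or 19.06%)

Calculate initial and final photon energies:

Initial: E₀ = 349.8 keV → λ₀ = 3.5444 pm
Compton shift: Δλ = 0.8345 pm
Final wavelength: λ' = 4.3789 pm
Final energy: E' = 283.1376 keV

Fractional energy loss:
(E₀ - E')/E₀ = (349.8000 - 283.1376)/349.8000
= 66.6624/349.8000
= 0.1906
= 19.06%

(Intermediate values are shown rounded; full precision is carried through to the final answer.)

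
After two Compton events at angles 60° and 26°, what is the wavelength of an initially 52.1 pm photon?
53.5587 pm

Apply Compton shift twice:

First scattering at θ₁ = 60°:
Δλ₁ = λ_C(1 - cos(60°))
Δλ₁ = 2.4263 × 0.5000
Δλ₁ = 1.2132 pm

After first scattering:
λ₁ = 52.1 + 1.2132 = 53.3132 pm

Second scattering at θ₂ = 26°:
Δλ₂ = λ_C(1 - cos(26°))
Δλ₂ = 2.4263 × 0.1012
Δλ₂ = 0.2456 pm

Final wavelength:
λ₂ = 53.3132 + 0.2456 = 53.5587 pm

Total shift: Δλ_total = 1.2132 + 0.2456 = 1.4587 pm

(Intermediate values are shown rounded; full precision is carried through to the final answer.)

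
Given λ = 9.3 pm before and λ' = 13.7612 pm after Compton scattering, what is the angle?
147.00°

First find the wavelength shift:
Δλ = λ' - λ = 13.7612 - 9.3 = 4.4612 pm

Using Δλ = λ_C(1 - cos θ), with λ_C = h/(m_e·c) ≈ 2.42631024 pm:
cos θ = 1 - Δλ/λ_C
cos θ = 1 - 4.4612/2.42631024
cos θ = -0.838677

θ = arccos(-0.838677)
θ = 147.00°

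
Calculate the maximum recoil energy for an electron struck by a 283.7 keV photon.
149.2689 keV

Maximum energy transfer occurs at θ = 180° (backscattering).

Initial photon: E₀ = 283.7 keV → λ₀ = 4.3703 pm

Maximum Compton shift (at 180°):
Δλ_max = 2λ_C = 2 × 2.4263 = 4.8526 pm

Final wavelength:
λ' = 4.3703 + 4.8526 = 9.2229 pm

Minimum photon energy (maximum energy to electron):
E'_min = hc/λ' = 134.4311 keV

Maximum electron kinetic energy:
K_max = E₀ - E'_min = 283.7000 - 134.4311 = 149.2689 keV

(Intermediate values are shown rounded; full precision is carried through to the final answer.)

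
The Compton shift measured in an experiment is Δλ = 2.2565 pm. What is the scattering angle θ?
85.99°

From the Compton formula Δλ = λ_C(1 - cos θ), we can solve for θ:

cos θ = 1 - Δλ/λ_C

Given:
- Δλ = 2.2565 pm
- λ_C = h/(m_e·c) ≈ 2.42631024 pm

cos θ = 1 - 2.2565/2.42631024
cos θ = 1 - 0.930013
cos θ = 0.069987

θ = arccos(0.069987)
θ = 85.99°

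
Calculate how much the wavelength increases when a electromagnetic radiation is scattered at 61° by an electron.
1.2500 pm

Using the Compton scattering formula:
Δλ = λ_C(1 - cos θ)

where λ_C = h/(m_e·c) ≈ 2.4263 pm is the Compton wavelength of an electron.

For θ = 61°:
cos(61°) = 0.4848
1 - cos(61°) = 0.5152

Δλ = 2.4263 × 0.5152
Δλ = 1.2500 pm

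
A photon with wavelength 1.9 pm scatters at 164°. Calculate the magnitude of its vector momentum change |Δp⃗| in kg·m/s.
4.4524e-22 kg·m/s

Photon momentum magnitude is p = h/λ.

Initial momentum:
p₀ = h/λ = 6.6261e-34/1.9000e-12 = 3.4874e-22 kg·m/s

After scattering:
λ' = λ + Δλ = 1.9 + 4.7586 = 6.6586 pm
p' = h/λ' = 6.6261e-34/6.6586e-12 = 9.9511e-23 kg·m/s

Momentum is a vector; the scattered photon's direction makes angle θ = 164° with the incident direction. The magnitude of the vector change Δp⃗ = p⃗₀ − p⃗' is found from the law of cosines:
|Δp⃗|² = p₀² + p'² − 2p₀p'cos θ
|Δp⃗|² = (3.4874e-22)² + (9.9511e-23)² − 2·3.4874e-22·9.9511e-23·cos(164°)
|Δp⃗| = 4.4524e-22 kg·m/s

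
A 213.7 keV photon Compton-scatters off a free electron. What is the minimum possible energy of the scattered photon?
116.3689 keV (at θ = 180°)

The scattered photon has minimum energy when its wavelength is maximum, i.e., when the Compton shift Δλ = λ_C(1 − cos θ) is maximum. This occurs at θ = 180° (backscattering), giving Δλ_max = 2λ_C = 4.8526 pm.

Initial wavelength: λ₀ = hc/E₀ = 5.8018 pm
Maximum final wavelength: λ'_max = λ₀ + 2λ_C = 5.8018 + 4.8526 = 10.6544 pm
Minimum final energy: E'_min = hc/λ'_max = 116.3689 keV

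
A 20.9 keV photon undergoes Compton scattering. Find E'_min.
19.3196 keV (at θ = 180°)

The scattered photon has minimum energy when its wavelength is maximum, i.e., when the Compton shift Δλ = λ_C(1 − cos θ) is maximum. This occurs at θ = 180° (backscattering), giving Δλ_max = 2λ_C = 4.8526 pm.

Initial wavelength: λ₀ = hc/E₀ = 59.3226 pm
Maximum final wavelength: λ'_max = λ₀ + 2λ_C = 59.3226 + 4.8526 = 64.1752 pm
Minimum final energy: E'_min = hc/λ'_max = 19.3196 keV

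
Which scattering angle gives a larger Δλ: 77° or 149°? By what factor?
149° produces the larger shift by a factor of 2.396

Calculate both shifts using Δλ = λ_C(1 - cos θ):

For θ₁ = 77°:
Δλ₁ = 2.4263 × (1 - cos(77°))
Δλ₁ = 2.4263 × 0.7750
Δλ₁ = 1.8805 pm

For θ₂ = 149°:
Δλ₂ = 2.4263 × (1 - cos(149°))
Δλ₂ = 2.4263 × 1.8572
Δλ₂ = 4.5061 pm

The 149° angle produces the larger shift.
Ratio: 4.5061/1.8805 = 2.396

(Intermediate values are shown rounded; full precision is carried through to the final answer.)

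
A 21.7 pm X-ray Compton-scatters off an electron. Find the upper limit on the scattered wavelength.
26.5526 pm (at θ = 180°)

The Compton shift is Δλ = λ_C(1 − cos θ).

Since cos θ ranges from −1 to 1, the factor (1 − cos θ) ranges from 0 to 2; the maximum shift occurs at θ = 180° (backscattering):
Δλ_max = 2λ_C = 2 × 2.4263 pm = 4.8526 pm

Maximum scattered wavelength:
λ'_max = λ₀ + Δλ_max = 21.7 + 4.8526 = 26.5526 pm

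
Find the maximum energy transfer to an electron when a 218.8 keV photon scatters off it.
100.9350 keV

Maximum energy transfer occurs at θ = 180° (backscattering).

Initial photon: E₀ = 218.8 keV → λ₀ = 5.6666 pm

Maximum Compton shift (at 180°):
Δλ_max = 2λ_C = 2 × 2.4263 = 4.8526 pm

Final wavelength:
λ' = 5.6666 + 4.8526 = 10.5192 pm

Minimum photon energy (maximum energy to electron):
E'_min = hc/λ' = 117.8650 keV

Maximum electron kinetic energy:
K_max = E₀ - E'_min = 218.8000 - 117.8650 = 100.9350 keV

(Intermediate values are shown rounded; full precision is carried through to the final answer.)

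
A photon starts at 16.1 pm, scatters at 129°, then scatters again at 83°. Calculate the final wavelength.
22.1839 pm

Apply Compton shift twice:

First scattering at θ₁ = 129°:
Δλ₁ = λ_C(1 - cos(129°))
Δλ₁ = 2.4263 × 1.6293
Δλ₁ = 3.9532 pm

After first scattering:
λ₁ = 16.1 + 3.9532 = 20.0532 pm

Second scattering at θ₂ = 83°:
Δλ₂ = λ_C(1 - cos(83°))
Δλ₂ = 2.4263 × 0.8781
Δλ₂ = 2.1306 pm

Final wavelength:
λ₂ = 20.0532 + 2.1306 = 22.1839 pm

Total shift: Δλ_total = 3.9532 + 2.1306 = 6.0839 pm

(Intermediate values are shown rounded; full precision is carried through to the final answer.)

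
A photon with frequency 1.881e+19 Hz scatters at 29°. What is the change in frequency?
3.523e+17 Hz (decrease)

Convert frequency to wavelength (c = 299792458 m/s):
λ₀ = c/f₀ = 299792458/1.881e+19 = 1.5937930e-11 m = 15.9379 pm

Calculate Compton shift:
Δλ = λ_C(1 - cos(29°)) = 0.3042 pm

Final wavelength:
λ' = λ₀ + Δλ = 15.9379 + 0.3042 = 16.2421 pm

Final frequency:
f' = c/λ' = 299792458/1.6242141e-11 = 1.8457693e+19 Hz

Frequency shift (decrease):
Δf = f₀ - f' = 1.881e+19 - 1.8457693e+19 = 3.523e+17 Hz

(Intermediate values are shown rounded; full precision is carried through to the final answer.)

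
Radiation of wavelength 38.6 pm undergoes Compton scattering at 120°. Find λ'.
42.2395 pm

Using the Compton formula: λ' = λ + λ_C(1 − cos θ)

For θ = 120°, cos θ = -1/2 (exact) = -0.5000, so:
1 − cos 120° = 1 − (-1/2) = 1.5000

Δλ = λ_C × 1.5000 = 2.4263 × 1.5000 = 3.6395 pm

λ' = 38.6 + 3.6395 = 42.2395 pm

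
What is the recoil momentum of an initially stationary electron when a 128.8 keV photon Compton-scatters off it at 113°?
1.0039e-22 kg·m/s

The electron is initially at rest, so by conservation of momentum:
p⃗_e = p⃗₀ − p⃗'  (incident photon momentum minus scattered photon momentum)

Photon momentum magnitudes (p = h/λ = E/c):
λ₀ = hc/E₀ = 9.6261 pm → p₀ = h/λ₀ = 6.8834e-23 kg·m/s
Δλ = λ_C(1 − cos 113°) = 3.3743 pm
λ' = 13.0004 pm → p' = h/λ' = 5.0968e-23 kg·m/s

The scattered photon makes angle θ = 113° with the incident direction, so by the law of cosines:
|p⃗_e|² = p₀² + p'² − 2p₀p'cos θ
|p⃗_e|² = (6.8834e-23)² + (5.0968e-23)² − 2·6.8834e-23·5.0968e-23·cos(113°)
|p⃗_e| = 1.0039e-22 kg·m/s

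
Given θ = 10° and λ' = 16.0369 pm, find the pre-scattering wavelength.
16.0000 pm

From λ' = λ + Δλ, we have λ = λ' - Δλ

First calculate the Compton shift:
Δλ = λ_C(1 - cos θ)
Δλ = 2.4263 × (1 - cos(10°))
Δλ = 2.4263 × 0.0152
Δλ = 0.0369 pm

Initial wavelength:
λ = λ' - Δλ
λ = 16.0369 - 0.0369
λ = 16.0000 pm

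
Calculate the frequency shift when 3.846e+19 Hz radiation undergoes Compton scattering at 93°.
9.490e+18 Hz (decrease)

Convert frequency to wavelength (c = 299792458 m/s):
λ₀ = c/f₀ = 299792458/3.846e+19 = 7.7949157e-12 m = 7.7949 pm

Calculate Compton shift:
Δλ = λ_C(1 - cos(93°)) = 2.5533 pm

Final wavelength:
λ' = λ₀ + Δλ = 7.7949 + 2.5533 = 10.3482 pm

Final frequency:
f' = c/λ' = 299792458/1.0348209e-11 = 2.8970467e+19 Hz

Frequency shift (decrease):
Δf = f₀ - f' = 3.846e+19 - 2.8970467e+19 = 9.490e+18 Hz

(Intermediate values are shown rounded; full precision is carried through to the final answer.)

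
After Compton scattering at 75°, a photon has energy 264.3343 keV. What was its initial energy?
428.7000 keV

Convert final energy to wavelength (hc ≈ 1239.842 keV·pm):
λ' = hc/E' = 1239.842 / 264.3343 = 4.6904 pm

Calculate the Compton shift:
Δλ = λ_C(1 - cos(75°))
Δλ = 2.4263 × (1 - cos(75°))
Δλ = 1.7983 pm

Initial wavelength:
λ = λ' - Δλ = 4.6904 - 1.7983 = 2.8921 pm

Initial energy:
E = hc/λ = 1239.842 / 2.8921 = 428.7000 keV

(Intermediate values are shown rounded; full precision is carried through to the final answer.)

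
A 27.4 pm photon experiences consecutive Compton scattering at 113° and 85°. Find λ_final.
32.9892 pm

Apply Compton shift twice:

First scattering at θ₁ = 113°:
Δλ₁ = λ_C(1 - cos(113°))
Δλ₁ = 2.4263 × 1.3907
Δλ₁ = 3.3743 pm

After first scattering:
λ₁ = 27.4 + 3.3743 = 30.7743 pm

Second scattering at θ₂ = 85°:
Δλ₂ = λ_C(1 - cos(85°))
Δλ₂ = 2.4263 × 0.9128
Δλ₂ = 2.2148 pm

Final wavelength:
λ₂ = 30.7743 + 2.2148 = 32.9892 pm

Total shift: Δλ_total = 3.3743 + 2.2148 = 5.5892 pm

(Intermediate values are shown rounded; full precision is carried through to the final answer.)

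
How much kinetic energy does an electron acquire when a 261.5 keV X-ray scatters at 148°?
127.1028 keV

By energy conservation: K_e = E_initial - E_final

First find the scattered photon energy:
Initial wavelength: λ = hc/E = 4.7413 pm
Compton shift: Δλ = λ_C(1 - cos(148°)) = 4.4839 pm
Final wavelength: λ' = 4.7413 + 4.4839 = 9.2252 pm
Final photon energy: E' = hc/λ' = 134.3972 keV

Electron kinetic energy:
K_e = E - E' = 261.5000 - 134.3972 = 127.1028 keV

(Intermediate values are shown rounded; full precision is carried through to the final answer.)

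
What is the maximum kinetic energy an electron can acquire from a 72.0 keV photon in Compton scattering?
15.8290 keV

Maximum energy transfer occurs at θ = 180° (backscattering).

Initial photon: E₀ = 72.0 keV → λ₀ = 17.2200 pm

Maximum Compton shift (at 180°):
Δλ_max = 2λ_C = 2 × 2.4263 = 4.8526 pm

Final wavelength:
λ' = 17.2200 + 4.8526 = 22.0726 pm

Minimum photon energy (maximum energy to electron):
E'_min = hc/λ' = 56.1710 keV

Maximum electron kinetic energy:
K_max = E₀ - E'_min = 72.0000 - 56.1710 = 15.8290 keV

(Intermediate values are shown rounded; full precision is carried through to the final answer.)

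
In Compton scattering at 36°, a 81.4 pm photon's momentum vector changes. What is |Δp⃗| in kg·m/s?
5.0168e-24 kg·m/s

Photon momentum magnitude is p = h/λ.

Initial momentum:
p₀ = h/λ = 6.6261e-34/8.1400e-11 = 8.1401e-24 kg·m/s

After scattering:
λ' = λ + Δλ = 81.4 + 0.4634 = 81.8634 pm
p' = h/λ' = 6.6261e-34/8.1863e-11 = 8.0941e-24 kg·m/s

Momentum is a vector; the scattered photon's direction makes angle θ = 36° with the incident direction. The magnitude of the vector change Δp⃗ = p⃗₀ − p⃗' is found from the law of cosines:
|Δp⃗|² = p₀² + p'² − 2p₀p'cos θ
|Δp⃗|² = (8.1401e-24)² + (8.0941e-24)² − 2·8.1401e-24·8.0941e-24·cos(36°)
|Δp⃗| = 5.0168e-24 kg·m/s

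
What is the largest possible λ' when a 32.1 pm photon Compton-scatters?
36.9526 pm (at θ = 180°)

The Compton shift is Δλ = λ_C(1 − cos θ).

Since cos θ ranges from −1 to 1, the factor (1 − cos θ) ranges from 0 to 2; the maximum shift occurs at θ = 180° (backscattering):
Δλ_max = 2λ_C = 2 × 2.4263 pm = 4.8526 pm

Maximum scattered wavelength:
λ'_max = λ₀ + Δλ_max = 32.1 + 4.8526 = 36.9526 pm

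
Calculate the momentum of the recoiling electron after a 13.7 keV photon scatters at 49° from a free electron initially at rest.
6.0451e-24 kg·m/s

The electron is initially at rest, so by conservation of momentum:
p⃗_e = p⃗₀ − p⃗'  (incident photon momentum minus scattered photon momentum)

Photon momentum magnitudes (p = h/λ = E/c):
λ₀ = hc/E₀ = 90.4994 pm → p₀ = h/λ₀ = 7.3217e-24 kg·m/s
Δλ = λ_C(1 − cos 49°) = 0.8345 pm
λ' = 91.3339 pm → p' = h/λ' = 7.2548e-24 kg·m/s

The scattered photon makes angle θ = 49° with the incident direction, so by the law of cosines:
|p⃗_e|² = p₀² + p'² − 2p₀p'cos θ
|p⃗_e|² = (7.3217e-24)² + (7.2548e-24)² − 2·7.3217e-24·7.2548e-24·cos(49°)
|p⃗_e| = 6.0451e-24 kg·m/s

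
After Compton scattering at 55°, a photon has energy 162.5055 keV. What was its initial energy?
188.0000 keV

Convert final energy to wavelength (hc ≈ 1239.842 keV·pm):
λ' = hc/E' = 1239.842 / 162.5055 = 7.6295 pm

Calculate the Compton shift:
Δλ = λ_C(1 - cos(55°))
Δλ = 2.4263 × (1 - cos(55°))
Δλ = 1.0346 pm

Initial wavelength:
λ = λ' - Δλ = 7.6295 - 1.0346 = 6.5949 pm

Initial energy:
E = hc/λ = 1239.842 / 6.5949 = 188.0000 keV

(Intermediate values are shown rounded; full precision is carried through to the final answer.)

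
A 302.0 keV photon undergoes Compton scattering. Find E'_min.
138.4052 keV (at θ = 180°)

The scattered photon has minimum energy when its wavelength is maximum, i.e., when the Compton shift Δλ = λ_C(1 − cos θ) is maximum. This occurs at θ = 180° (backscattering), giving Δλ_max = 2λ_C = 4.8526 pm.

Initial wavelength: λ₀ = hc/E₀ = 4.1054 pm
Maximum final wavelength: λ'_max = λ₀ + 2λ_C = 4.1054 + 4.8526 = 8.9581 pm
Minimum final energy: E'_min = hc/λ'_max = 138.4052 keV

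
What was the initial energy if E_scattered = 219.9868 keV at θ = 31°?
234.4001 keV

Convert final energy to wavelength (hc ≈ 1239.842 keV·pm):
λ' = hc/E' = 1239.842 / 219.9868 = 5.6360 pm

Calculate the Compton shift:
Δλ = λ_C(1 - cos(31°))
Δλ = 2.4263 × (1 - cos(31°))
Δλ = 0.3466 pm

Initial wavelength:
λ = λ' - Δλ = 5.6360 - 0.3466 = 5.2894 pm

Initial energy:
E = hc/λ = 1239.842 / 5.2894 = 234.4001 keV

(Intermediate values are shown rounded; full precision is carried through to the final answer.)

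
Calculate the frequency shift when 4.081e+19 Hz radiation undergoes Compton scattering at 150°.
1.556e+19 Hz (decrease)

Convert frequency to wavelength (c = 299792458 m/s):
λ₀ = c/f₀ = 299792458/4.081e+19 = 7.3460539e-12 m = 7.3461 pm

Calculate Compton shift:
Δλ = λ_C(1 - cos(150°)) = 4.5276 pm

Final wavelength:
λ' = λ₀ + Δλ = 7.3461 + 4.5276 = 11.8736 pm

Final frequency:
f' = c/λ' = 299792458/1.1873610e-11 = 2.5248635e+19 Hz

Frequency shift (decrease):
Δf = f₀ - f' = 4.081e+19 - 2.5248635e+19 = 1.556e+19 Hz

(Intermediate values are shown rounded; full precision is carried through to the final answer.)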